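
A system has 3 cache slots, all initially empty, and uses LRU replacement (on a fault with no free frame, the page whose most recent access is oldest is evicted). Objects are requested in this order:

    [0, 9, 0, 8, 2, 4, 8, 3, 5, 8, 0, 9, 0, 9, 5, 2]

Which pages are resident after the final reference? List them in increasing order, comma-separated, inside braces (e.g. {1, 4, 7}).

{2, 5, 9}

0 → miss, frames [0]
9 → miss, frames [0, 9]
0 → hit
8 → miss, frames [9, 0, 8]
2 → miss, evict 9, frames [0, 8, 2]
4 → miss, evict 0, frames [8, 2, 4]
8 → hit
3 → miss, evict 2, frames [4, 8, 3]
5 → miss, evict 4, frames [8, 3, 5]
8 → hit
0 → miss, evict 3, frames [5, 8, 0]
9 → miss, evict 5, frames [8, 0, 9]
0 → hit
9 → hit
5 → miss, evict 8, frames [0, 9, 5]
2 → miss, evict 0, frames [9, 5, 2]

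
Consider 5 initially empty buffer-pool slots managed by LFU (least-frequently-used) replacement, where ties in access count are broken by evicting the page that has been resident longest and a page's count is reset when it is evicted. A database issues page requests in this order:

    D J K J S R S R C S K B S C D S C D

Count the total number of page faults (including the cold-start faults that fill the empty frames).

11

D: fault, frames [D]
J: fault, frames [D, J]
K: fault, frames [D, J, K]
J: hit
S: fault, frames [D, J, K, S]
R: fault, frames [D, J, K, S, R]
S: hit
R: hit
C: fault, evict D, frames [J, K, S, R, C]
S: hit
K: hit
B: fault, evict C, frames [J, K, S, R, B]
S: hit
C: fault, evict B, frames [J, K, S, R, C]
D: fault, evict C, frames [J, K, S, R, D]
S: hit
C: fault, evict D, frames [J, K, S, R, C]
D: fault, evict C, frames [J, K, S, R, D]
Page faults: 11.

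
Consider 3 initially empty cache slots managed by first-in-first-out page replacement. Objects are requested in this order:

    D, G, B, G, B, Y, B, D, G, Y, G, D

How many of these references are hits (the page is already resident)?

6

D → miss, frames [D]
G → miss, frames [D, G]
B → miss, frames [D, G, B]
G → hit
B → hit
Y → miss, evict D, frames [G, B, Y]
B → hit
D → miss, evict G, frames [B, Y, D]
G → miss, evict B, frames [Y, D, G]
Y → hit
G → hit
D → hit
Hits: 6.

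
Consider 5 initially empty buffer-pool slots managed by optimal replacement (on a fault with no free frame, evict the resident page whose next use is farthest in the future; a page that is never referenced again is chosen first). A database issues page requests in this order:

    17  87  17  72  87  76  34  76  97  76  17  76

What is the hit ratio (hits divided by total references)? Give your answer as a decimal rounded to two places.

0.50

17 → fault, frames (17)
87 → fault, frames (17 87)
17 → hit
72 → fault, frames (17 87 72)
87 → hit
76 → fault, frames (17 87 72 76)
34 → fault, frames (17 87 72 76 34)
76 → hit
97 → fault, evict 34, frames (17 87 72 76 97)
76 → hit
17 → hit
76 → hit
Hits: 6 of 12 references → 6/12 = 0.5000.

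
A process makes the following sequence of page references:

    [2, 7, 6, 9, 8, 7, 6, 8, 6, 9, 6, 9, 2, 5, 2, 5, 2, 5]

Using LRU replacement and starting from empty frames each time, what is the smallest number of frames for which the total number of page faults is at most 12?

2

f=1: 18 faults
f=2: 11 faults
f=3: 10 faults
f=4: 7 faults
f=5: 6 faults
f=6: 6 faults
Smallest f with faults ≤ 12 is 2.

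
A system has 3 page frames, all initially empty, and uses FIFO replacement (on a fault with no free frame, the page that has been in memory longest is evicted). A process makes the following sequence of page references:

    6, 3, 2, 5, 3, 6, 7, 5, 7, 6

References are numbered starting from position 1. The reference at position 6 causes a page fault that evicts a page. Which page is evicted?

pos 1: 6 -> fault, frames (6)
pos 2: 3 -> fault, frames (6 3)
pos 3: 2 -> fault, frames (6 3 2)
pos 4: 5 -> fault, evict 6, frames (3 2 5)
pos 5: 3 -> hit
pos 6: 6 -> fault, evict 3, frames (2 5 6)
At position 6, page 3 is evicted.

3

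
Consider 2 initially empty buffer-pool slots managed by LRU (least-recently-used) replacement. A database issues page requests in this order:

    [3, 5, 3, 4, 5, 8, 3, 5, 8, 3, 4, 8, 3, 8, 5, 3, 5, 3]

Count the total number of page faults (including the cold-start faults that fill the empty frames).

14

3: fault, frames {3}
5: fault, frames {3,5}
3: hit
4: fault, evict 5, frames {3,4}
5: fault, evict 3, frames {4,5}
8: fault, evict 4, frames {5,8}
3: fault, evict 5, frames {8,3}
5: fault, evict 8, frames {3,5}
8: fault, evict 3, frames {5,8}
3: fault, evict 5, frames {8,3}
4: fault, evict 8, frames {3,4}
8: fault, evict 3, frames {4,8}
3: fault, evict 4, frames {8,3}
8: hit
5: fault, evict 3, frames {8,5}
3: fault, evict 8, frames {5,3}
5: hit
3: hit
Page faults: 14.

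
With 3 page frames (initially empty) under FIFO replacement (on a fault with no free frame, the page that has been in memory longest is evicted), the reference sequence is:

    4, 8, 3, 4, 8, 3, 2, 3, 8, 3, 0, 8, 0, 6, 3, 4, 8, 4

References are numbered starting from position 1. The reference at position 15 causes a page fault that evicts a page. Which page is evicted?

0

pos 1: 4: fault, frames [4]
pos 2: 8: fault, frames [4, 8]
pos 3: 3: fault, frames [4, 8, 3]
pos 4: 4: hit
pos 5: 8: hit
pos 6: 3: hit
pos 7: 2: fault, evict 4, frames [8, 3, 2]
pos 8: 3: hit
pos 9: 8: hit
pos 10: 3: hit
pos 11: 0: fault, evict 8, frames [3, 2, 0]
pos 12: 8: fault, evict 3, frames [2, 0, 8]
pos 13: 0: hit
pos 14: 6: fault, evict 2, frames [0, 8, 6]
pos 15: 3: fault, evict 0, frames [8, 6, 3]
At position 15, page 0 is evicted.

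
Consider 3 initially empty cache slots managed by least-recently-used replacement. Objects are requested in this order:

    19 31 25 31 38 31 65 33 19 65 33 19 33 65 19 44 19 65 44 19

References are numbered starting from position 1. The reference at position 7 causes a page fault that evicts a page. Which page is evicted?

25

pos 1: 19 -> fault, frames (19)
pos 2: 31 -> fault, frames (19 31)
pos 3: 25 -> fault, frames (19 31 25)
pos 4: 31 -> hit
pos 5: 38 -> fault, evict 19, frames (25 31 38)
pos 6: 31 -> hit
pos 7: 65 -> fault, evict 25, frames (38 31 65)
At position 7, page 25 is evicted.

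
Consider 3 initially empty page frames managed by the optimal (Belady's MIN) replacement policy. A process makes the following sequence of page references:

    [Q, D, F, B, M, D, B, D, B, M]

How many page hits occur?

5

Q -> miss, frames (Q)
D -> miss, frames (Q D)
F -> miss, frames (Q D F)
B -> miss, evict F, frames (Q D B)
M -> miss, evict Q, frames (D B M)
D -> hit
B -> hit
D -> hit
B -> hit
M -> hit
Hits: 5.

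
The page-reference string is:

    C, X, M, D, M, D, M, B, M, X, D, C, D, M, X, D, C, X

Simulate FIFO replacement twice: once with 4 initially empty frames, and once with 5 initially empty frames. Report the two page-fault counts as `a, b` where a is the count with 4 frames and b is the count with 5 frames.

7, 5

4 frames: F F F F . . . F . . . F . . F . . . → 7 faults.
5 frames: F F F F . . . F . . . . . . . . . . → 5 faults.
5 < 7: adding a frame reduced faults, as is typical.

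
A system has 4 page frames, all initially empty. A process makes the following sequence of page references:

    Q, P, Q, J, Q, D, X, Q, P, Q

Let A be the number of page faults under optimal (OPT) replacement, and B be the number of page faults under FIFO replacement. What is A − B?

-2

Under OPT: F F . F . F F . . . → 5 faults.
Under FIFO: F F . F . F F F F . → 7 faults.
A − B = 5 − 7 = -2.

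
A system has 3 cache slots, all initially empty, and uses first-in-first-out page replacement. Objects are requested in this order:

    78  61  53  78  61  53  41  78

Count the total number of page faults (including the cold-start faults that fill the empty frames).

5

78 → fault, frames {78}
61 → fault, frames {78,61}
53 → fault, frames {78,61,53}
78 → hit
61 → hit
53 → hit
41 → fault, evict 78, frames {61,53,41}
78 → fault, evict 61, frames {53,41,78}
Page faults: 5.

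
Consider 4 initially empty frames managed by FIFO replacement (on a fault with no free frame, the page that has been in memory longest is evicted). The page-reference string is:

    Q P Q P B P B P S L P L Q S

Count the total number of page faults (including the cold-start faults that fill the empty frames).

6

Q -> miss, frames (Q)
P -> miss, frames (Q P)
Q -> hit
P -> hit
B -> miss, frames (Q P B)
P -> hit
B -> hit
P -> hit
S -> miss, frames (Q P B S)
L -> miss, evict Q, frames (P B S L)
P -> hit
L -> hit
Q -> miss, evict P, frames (B S L Q)
S -> hit
Page faults: 6.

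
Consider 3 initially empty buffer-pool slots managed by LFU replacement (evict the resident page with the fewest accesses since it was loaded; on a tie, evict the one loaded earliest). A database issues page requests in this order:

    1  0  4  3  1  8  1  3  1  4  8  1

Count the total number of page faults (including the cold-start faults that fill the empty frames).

1 -> fault, frames (1)
0 -> fault, frames (1 0)
4 -> fault, frames (1 0 4)
3 -> fault, evict 1, frames (0 4 3)
1 -> fault, evict 0, frames (4 3 1)
8 -> fault, evict 4, frames (3 1 8)
1 -> hit
3 -> hit
1 -> hit
4 -> fault, evict 8, frames (3 1 4)
8 -> fault, evict 4, frames (3 1 8)
1 -> hit
Page faults: 8.

8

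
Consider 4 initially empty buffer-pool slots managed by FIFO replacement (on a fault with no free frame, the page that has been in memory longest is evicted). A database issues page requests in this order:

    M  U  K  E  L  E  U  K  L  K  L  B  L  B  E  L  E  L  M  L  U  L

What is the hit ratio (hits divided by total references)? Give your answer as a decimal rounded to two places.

M -> fault, frames {M}
U -> fault, frames {M,U}
K -> fault, frames {M,U,K}
E -> fault, frames {M,U,K,E}
L -> fault, evict M, frames {U,K,E,L}
E -> hit
U -> hit
K -> hit
L -> hit
K -> hit
L -> hit
B -> fault, evict U, frames {K,E,L,B}
L -> hit
B -> hit
E -> hit
L -> hit
E -> hit
L -> hit
M -> fault, evict K, frames {E,L,B,M}
L -> hit
U -> fault, evict E, frames {L,B,M,U}
L -> hit
Hits: 14 of 22 references → 14/22 = 0.6364.

0.64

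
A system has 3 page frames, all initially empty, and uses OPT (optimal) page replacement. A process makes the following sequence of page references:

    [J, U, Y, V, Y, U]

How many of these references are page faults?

J -> miss, frames (J)
U -> miss, frames (J U)
Y -> miss, frames (J U Y)
V -> miss, evict J, frames (U Y V)
Y -> hit
U -> hit
Page faults: 4.

4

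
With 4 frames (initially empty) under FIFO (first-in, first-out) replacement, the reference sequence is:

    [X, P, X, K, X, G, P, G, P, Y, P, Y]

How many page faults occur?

5

X → miss, frames [X]
P → miss, frames [X, P]
X → hit
K → miss, frames [X, P, K]
X → hit
G → miss, frames [X, P, K, G]
P → hit
G → hit
P → hit
Y → miss, evict X, frames [P, K, G, Y]
P → hit
Y → hit
Page faults: 5.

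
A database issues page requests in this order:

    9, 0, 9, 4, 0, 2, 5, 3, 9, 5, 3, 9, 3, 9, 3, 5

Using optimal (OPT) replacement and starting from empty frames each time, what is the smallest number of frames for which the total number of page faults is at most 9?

2

f=1: 16 faults
f=2: 9 faults
f=3: 6 faults
f=4: 6 faults
f=5: 6 faults
f=6: 6 faults
Smallest f with faults ≤ 9 is 2.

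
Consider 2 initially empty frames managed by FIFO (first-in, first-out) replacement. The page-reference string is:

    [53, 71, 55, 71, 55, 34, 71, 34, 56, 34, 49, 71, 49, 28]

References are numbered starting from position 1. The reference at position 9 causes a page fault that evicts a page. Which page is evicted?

34

pos 1: 53: fault, frames [53]
pos 2: 71: fault, frames [53, 71]
pos 3: 55: fault, evict 53, frames [71, 55]
pos 4: 71: hit
pos 5: 55: hit
pos 6: 34: fault, evict 71, frames [55, 34]
pos 7: 71: fault, evict 55, frames [34, 71]
pos 8: 34: hit
pos 9: 56: fault, evict 34, frames [71, 56]
At position 9, page 34 is evicted.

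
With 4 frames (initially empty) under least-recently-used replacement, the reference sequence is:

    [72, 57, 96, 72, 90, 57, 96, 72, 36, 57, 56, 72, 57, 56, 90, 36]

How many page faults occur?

8

72 -> fault, frames [72]
57 -> fault, frames [72, 57]
96 -> fault, frames [72, 57, 96]
72 -> hit
90 -> fault, frames [57, 96, 72, 90]
57 -> hit
96 -> hit
72 -> hit
36 -> fault, evict 90, frames [57, 96, 72, 36]
57 -> hit
56 -> fault, evict 96, frames [72, 36, 57, 56]
72 -> hit
57 -> hit
56 -> hit
90 -> fault, evict 36, frames [72, 57, 56, 90]
36 -> fault, evict 72, frames [57, 56, 90, 36]
Page faults: 8.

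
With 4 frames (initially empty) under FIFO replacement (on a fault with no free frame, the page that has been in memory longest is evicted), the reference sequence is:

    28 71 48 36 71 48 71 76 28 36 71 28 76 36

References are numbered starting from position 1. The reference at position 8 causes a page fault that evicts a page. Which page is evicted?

28

pos 1: 28: fault, frames [28]
pos 2: 71: fault, frames [28, 71]
pos 3: 48: fault, frames [28, 71, 48]
pos 4: 36: fault, frames [28, 71, 48, 36]
pos 5: 71: hit
pos 6: 48: hit
pos 7: 71: hit
pos 8: 76: fault, evict 28, frames [71, 48, 36, 76]
At position 8, page 28 is evicted.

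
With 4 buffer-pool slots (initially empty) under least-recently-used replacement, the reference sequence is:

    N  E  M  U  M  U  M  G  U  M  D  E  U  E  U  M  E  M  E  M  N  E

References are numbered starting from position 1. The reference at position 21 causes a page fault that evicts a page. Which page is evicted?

D

pos 1: N: fault, frames (N)
pos 2: E: fault, frames (N E)
pos 3: M: fault, frames (N E M)
pos 4: U: fault, frames (N E M U)
pos 5: M: hit
pos 6: U: hit
pos 7: M: hit
pos 8: G: fault, evict N, frames (E U M G)
pos 9: U: hit
pos 10: M: hit
pos 11: D: fault, evict E, frames (G U M D)
pos 12: E: fault, evict G, frames (U M D E)
pos 13: U: hit
pos 14: E: hit
pos 15: U: hit
pos 16: M: hit
pos 17: E: hit
pos 18: M: hit
pos 19: E: hit
pos 20: M: hit
pos 21: N: fault, evict D, frames (U E M N)
At position 21, page D is evicted.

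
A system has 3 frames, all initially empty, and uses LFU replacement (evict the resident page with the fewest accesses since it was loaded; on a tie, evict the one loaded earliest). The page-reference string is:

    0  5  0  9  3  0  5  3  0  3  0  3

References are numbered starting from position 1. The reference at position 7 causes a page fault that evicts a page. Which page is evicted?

pos 1: 0 -> fault, frames {0}
pos 2: 5 -> fault, frames {0,5}
pos 3: 0 -> hit
pos 4: 9 -> fault, frames {0,5,9}
pos 5: 3 -> fault, evict 5, frames {0,9,3}
pos 6: 0 -> hit
pos 7: 5 -> fault, evict 9, frames {0,3,5}
At position 7, page 9 is evicted.

9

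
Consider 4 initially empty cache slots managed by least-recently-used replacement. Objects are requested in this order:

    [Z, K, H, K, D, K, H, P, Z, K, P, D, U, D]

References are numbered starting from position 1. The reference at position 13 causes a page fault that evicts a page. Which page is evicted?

Z

pos 1: Z -> fault, frames {Z}
pos 2: K -> fault, frames {Z,K}
pos 3: H -> fault, frames {Z,K,H}
pos 4: K -> hit
pos 5: D -> fault, frames {Z,H,K,D}
pos 6: K -> hit
pos 7: H -> hit
pos 8: P -> fault, evict Z, frames {D,K,H,P}
pos 9: Z -> fault, evict D, frames {K,H,P,Z}
pos 10: K -> hit
pos 11: P -> hit
pos 12: D -> fault, evict H, frames {Z,K,P,D}
pos 13: U -> fault, evict Z, frames {K,P,D,U}
At position 13, page Z is evicted.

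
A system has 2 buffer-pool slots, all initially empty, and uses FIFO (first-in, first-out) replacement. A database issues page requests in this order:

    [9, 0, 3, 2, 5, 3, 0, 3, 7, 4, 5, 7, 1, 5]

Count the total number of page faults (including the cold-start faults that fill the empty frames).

13

9: miss, frames (9)
0: miss, frames (9 0)
3: miss, evict 9, frames (0 3)
2: miss, evict 0, frames (3 2)
5: miss, evict 3, frames (2 5)
3: miss, evict 2, frames (5 3)
0: miss, evict 5, frames (3 0)
3: hit
7: miss, evict 3, frames (0 7)
4: miss, evict 0, frames (7 4)
5: miss, evict 7, frames (4 5)
7: miss, evict 4, frames (5 7)
1: miss, evict 5, frames (7 1)
5: miss, evict 7, frames (1 5)
Page faults: 13.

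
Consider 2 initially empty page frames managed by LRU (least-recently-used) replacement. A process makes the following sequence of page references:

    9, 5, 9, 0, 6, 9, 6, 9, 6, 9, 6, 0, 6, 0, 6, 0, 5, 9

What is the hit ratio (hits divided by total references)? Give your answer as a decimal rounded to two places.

9 -> miss, frames (9)
5 -> miss, frames (9 5)
9 -> hit
0 -> miss, evict 5, frames (9 0)
6 -> miss, evict 9, frames (0 6)
9 -> miss, evict 0, frames (6 9)
6 -> hit
9 -> hit
6 -> hit
9 -> hit
6 -> hit
0 -> miss, evict 9, frames (6 0)
6 -> hit
0 -> hit
6 -> hit
0 -> hit
5 -> miss, evict 6, frames (0 5)
9 -> miss, evict 0, frames (5 9)
Hits: 10 of 18 references → 10/18 = 0.5556.

0.56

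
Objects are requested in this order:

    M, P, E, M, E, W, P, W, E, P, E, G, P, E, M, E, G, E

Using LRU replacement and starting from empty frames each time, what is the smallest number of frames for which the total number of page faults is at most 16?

f=1: 18 faults
f=2: 13 faults
f=3: 8 faults
f=4: 6 faults
f=5: 5 faults
Smallest f with faults ≤ 16 is 2.

2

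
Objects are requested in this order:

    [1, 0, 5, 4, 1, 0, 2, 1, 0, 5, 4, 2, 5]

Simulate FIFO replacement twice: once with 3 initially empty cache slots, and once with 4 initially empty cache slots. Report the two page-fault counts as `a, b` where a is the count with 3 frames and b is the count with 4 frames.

3 frames: F F F F F F F . . F F . . → 9 faults.
4 frames: F F F F . . F F F F F F . → 10 faults.
10 > 9: adding a frame increased faults — Belady's anomaly.

9, 10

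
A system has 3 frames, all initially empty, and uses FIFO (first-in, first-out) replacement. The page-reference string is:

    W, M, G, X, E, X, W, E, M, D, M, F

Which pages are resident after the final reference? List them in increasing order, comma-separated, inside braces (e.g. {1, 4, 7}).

W: miss, frames {W}
M: miss, frames {W,M}
G: miss, frames {W,M,G}
X: miss, evict W, frames {M,G,X}
E: miss, evict M, frames {G,X,E}
X: hit
W: miss, evict G, frames {X,E,W}
E: hit
M: miss, evict X, frames {E,W,M}
D: miss, evict E, frames {W,M,D}
M: hit
F: miss, evict W, frames {M,D,F}

{D, F, M}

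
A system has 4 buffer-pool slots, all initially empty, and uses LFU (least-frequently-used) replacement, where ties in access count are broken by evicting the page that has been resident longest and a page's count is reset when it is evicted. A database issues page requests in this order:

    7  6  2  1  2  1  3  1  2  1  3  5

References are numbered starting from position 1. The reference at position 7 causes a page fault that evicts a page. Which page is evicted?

pos 1: 7 → miss, frames (7)
pos 2: 6 → miss, frames (7 6)
pos 3: 2 → miss, frames (7 6 2)
pos 4: 1 → miss, frames (7 6 2 1)
pos 5: 2 → hit
pos 6: 1 → hit
pos 7: 3 → miss, evict 7, frames (6 2 1 3)
At position 7, page 7 is evicted.

7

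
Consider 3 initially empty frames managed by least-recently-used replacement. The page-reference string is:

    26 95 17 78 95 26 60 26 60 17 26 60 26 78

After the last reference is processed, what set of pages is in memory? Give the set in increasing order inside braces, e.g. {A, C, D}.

{26, 60, 78}

26: miss, frames (26)
95: miss, frames (26 95)
17: miss, frames (26 95 17)
78: miss, evict 26, frames (95 17 78)
95: hit
26: miss, evict 17, frames (78 95 26)
60: miss, evict 78, frames (95 26 60)
26: hit
60: hit
17: miss, evict 95, frames (26 60 17)
26: hit
60: hit
26: hit
78: miss, evict 17, frames (60 26 78)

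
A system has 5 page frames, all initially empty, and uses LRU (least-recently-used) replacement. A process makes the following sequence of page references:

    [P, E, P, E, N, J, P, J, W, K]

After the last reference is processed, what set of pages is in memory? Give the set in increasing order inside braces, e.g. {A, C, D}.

{J, K, N, P, W}

P → miss, frames [P]
E → miss, frames [P, E]
P → hit
E → hit
N → miss, frames [P, E, N]
J → miss, frames [P, E, N, J]
P → hit
J → hit
W → miss, frames [E, N, P, J, W]
K → miss, evict E, frames [N, P, J, W, K]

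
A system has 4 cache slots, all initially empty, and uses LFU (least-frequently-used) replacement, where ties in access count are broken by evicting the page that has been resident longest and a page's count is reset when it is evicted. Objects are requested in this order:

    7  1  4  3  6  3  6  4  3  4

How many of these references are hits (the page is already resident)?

5

7: miss, frames [7]
1: miss, frames [7, 1]
4: miss, frames [7, 1, 4]
3: miss, frames [7, 1, 4, 3]
6: miss, evict 7, frames [1, 4, 3, 6]
3: hit
6: hit
4: hit
3: hit
4: hit
Hits: 5.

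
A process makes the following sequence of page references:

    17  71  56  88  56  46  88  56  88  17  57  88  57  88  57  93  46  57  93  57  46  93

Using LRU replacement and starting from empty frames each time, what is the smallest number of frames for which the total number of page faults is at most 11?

3

f=1: 22 faults
f=2: 16 faults
f=3: 9 faults
f=4: 9 faults
f=5: 8 faults
f=6: 7 faults
f=7: 7 faults
Smallest f with faults ≤ 11 is 3.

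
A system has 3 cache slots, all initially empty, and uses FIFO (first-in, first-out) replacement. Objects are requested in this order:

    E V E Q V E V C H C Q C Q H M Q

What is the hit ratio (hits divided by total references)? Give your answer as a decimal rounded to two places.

0.56

E -> miss, frames (E)
V -> miss, frames (E V)
E -> hit
Q -> miss, frames (E V Q)
V -> hit
E -> hit
V -> hit
C -> miss, evict E, frames (V Q C)
H -> miss, evict V, frames (Q C H)
C -> hit
Q -> hit
C -> hit
Q -> hit
H -> hit
M -> miss, evict Q, frames (C H M)
Q -> miss, evict C, frames (H M Q)
Hits: 9 of 16 references → 9/16 = 0.5625.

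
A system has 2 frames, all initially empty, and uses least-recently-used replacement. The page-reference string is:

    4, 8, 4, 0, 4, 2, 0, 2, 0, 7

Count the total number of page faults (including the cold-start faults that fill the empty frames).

4 → miss, frames [4]
8 → miss, frames [4, 8]
4 → hit
0 → miss, evict 8, frames [4, 0]
4 → hit
2 → miss, evict 0, frames [4, 2]
0 → miss, evict 4, frames [2, 0]
2 → hit
0 → hit
7 → miss, evict 2, frames [0, 7]
Page faults: 6.

6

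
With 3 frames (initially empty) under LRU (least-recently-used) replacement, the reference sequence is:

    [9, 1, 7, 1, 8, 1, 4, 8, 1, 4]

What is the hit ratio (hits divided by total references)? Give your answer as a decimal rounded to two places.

9 → fault, frames (9)
1 → fault, frames (9 1)
7 → fault, frames (9 1 7)
1 → hit
8 → fault, evict 9, frames (7 1 8)
1 → hit
4 → fault, evict 7, frames (8 1 4)
8 → hit
1 → hit
4 → hit
Hits: 5 of 10 references → 5/10 = 0.5000.

0.50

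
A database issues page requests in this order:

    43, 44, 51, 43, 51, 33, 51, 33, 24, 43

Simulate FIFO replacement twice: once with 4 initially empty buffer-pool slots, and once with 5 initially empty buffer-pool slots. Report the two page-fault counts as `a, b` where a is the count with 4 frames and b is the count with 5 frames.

6, 5

4 frames: F F F . . F . . F F → 6 faults.
5 frames: F F F . . F . . F . → 5 faults.
5 < 6: adding a frame reduced faults, as is typical.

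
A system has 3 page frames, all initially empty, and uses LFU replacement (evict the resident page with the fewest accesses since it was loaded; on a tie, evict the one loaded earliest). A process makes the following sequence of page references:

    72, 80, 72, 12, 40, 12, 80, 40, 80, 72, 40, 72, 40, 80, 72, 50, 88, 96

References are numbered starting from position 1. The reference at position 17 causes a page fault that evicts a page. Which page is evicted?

pos 1: 72: miss, frames [72]
pos 2: 80: miss, frames [72, 80]
pos 3: 72: hit
pos 4: 12: miss, frames [72, 80, 12]
pos 5: 40: miss, evict 80, frames [72, 12, 40]
pos 6: 12: hit
pos 7: 80: miss, evict 40, frames [72, 12, 80]
pos 8: 40: miss, evict 80, frames [72, 12, 40]
pos 9: 80: miss, evict 40, frames [72, 12, 80]
pos 10: 72: hit
pos 11: 40: miss, evict 80, frames [72, 12, 40]
pos 12: 72: hit
pos 13: 40: hit
pos 14: 80: miss, evict 12, frames [72, 40, 80]
pos 15: 72: hit
pos 16: 50: miss, evict 80, frames [72, 40, 50]
pos 17: 88: miss, evict 50, frames [72, 40, 88]
At position 17, page 50 is evicted.

50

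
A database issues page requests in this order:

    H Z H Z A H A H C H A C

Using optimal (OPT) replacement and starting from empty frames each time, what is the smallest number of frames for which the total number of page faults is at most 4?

3

f=1: 12 faults
f=2: 5 faults
f=3: 4 faults
f=4: 4 faults
Smallest f with faults ≤ 4 is 3.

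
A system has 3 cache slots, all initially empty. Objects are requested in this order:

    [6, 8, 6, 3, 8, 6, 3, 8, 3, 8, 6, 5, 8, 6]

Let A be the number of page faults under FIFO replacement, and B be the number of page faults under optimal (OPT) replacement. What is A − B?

Under FIFO: F F . F . . . . . . . F . F → 5 faults.
Under OPT: F F . F . . . . . . . F . . → 4 faults.
A − B = 5 − 4 = 1.

1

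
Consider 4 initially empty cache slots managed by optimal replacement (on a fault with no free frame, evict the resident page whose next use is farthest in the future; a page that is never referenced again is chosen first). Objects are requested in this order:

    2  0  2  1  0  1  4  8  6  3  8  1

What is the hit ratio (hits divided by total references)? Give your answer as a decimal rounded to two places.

0.42

2 → fault, frames {2}
0 → fault, frames {2,0}
2 → hit
1 → fault, frames {2,0,1}
0 → hit
1 → hit
4 → fault, frames {2,0,1,4}
8 → fault, evict 4, frames {2,0,1,8}
6 → fault, evict 0, frames {2,1,8,6}
3 → fault, evict 6, frames {2,1,8,3}
8 → hit
1 → hit
Hits: 5 of 12 references → 5/12 = 0.4167.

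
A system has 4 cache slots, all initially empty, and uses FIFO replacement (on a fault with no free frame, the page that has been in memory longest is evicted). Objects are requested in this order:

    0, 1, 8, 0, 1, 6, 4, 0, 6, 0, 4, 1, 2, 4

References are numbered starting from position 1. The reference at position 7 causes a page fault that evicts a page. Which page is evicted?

0

pos 1: 0 -> miss, frames {0}
pos 2: 1 -> miss, frames {0,1}
pos 3: 8 -> miss, frames {0,1,8}
pos 4: 0 -> hit
pos 5: 1 -> hit
pos 6: 6 -> miss, frames {0,1,8,6}
pos 7: 4 -> miss, evict 0, frames {1,8,6,4}
At position 7, page 0 is evicted.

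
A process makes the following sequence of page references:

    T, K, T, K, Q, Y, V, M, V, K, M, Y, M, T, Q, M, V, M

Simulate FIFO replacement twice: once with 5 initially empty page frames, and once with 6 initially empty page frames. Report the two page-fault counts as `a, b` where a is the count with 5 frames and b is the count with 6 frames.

5 frames: F F . . F F F F . . . . . F . . . . → 7 faults.
6 frames: F F . . F F F F . . . . . . . . . . → 6 faults.
6 < 7: adding a frame reduced faults, as is typical.

7, 6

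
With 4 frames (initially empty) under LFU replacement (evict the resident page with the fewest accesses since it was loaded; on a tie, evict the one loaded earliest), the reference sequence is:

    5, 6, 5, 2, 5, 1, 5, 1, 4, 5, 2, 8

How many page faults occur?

6

5 → fault, frames (5)
6 → fault, frames (5 6)
5 → hit
2 → fault, frames (5 6 2)
5 → hit
1 → fault, frames (5 6 2 1)
5 → hit
1 → hit
4 → fault, evict 6, frames (5 2 1 4)
5 → hit
2 → hit
8 → fault, evict 4, frames (5 2 1 8)
Page faults: 6.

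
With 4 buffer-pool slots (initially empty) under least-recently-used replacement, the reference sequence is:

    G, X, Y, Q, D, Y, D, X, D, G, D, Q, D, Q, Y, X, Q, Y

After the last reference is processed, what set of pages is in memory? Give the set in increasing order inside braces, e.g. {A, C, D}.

{D, Q, X, Y}

G: fault, frames (G)
X: fault, frames (G X)
Y: fault, frames (G X Y)
Q: fault, frames (G X Y Q)
D: fault, evict G, frames (X Y Q D)
Y: hit
D: hit
X: hit
D: hit
G: fault, evict Q, frames (Y X D G)
D: hit
Q: fault, evict Y, frames (X G D Q)
D: hit
Q: hit
Y: fault, evict X, frames (G D Q Y)
X: fault, evict G, frames (D Q Y X)
Q: hit
Y: hit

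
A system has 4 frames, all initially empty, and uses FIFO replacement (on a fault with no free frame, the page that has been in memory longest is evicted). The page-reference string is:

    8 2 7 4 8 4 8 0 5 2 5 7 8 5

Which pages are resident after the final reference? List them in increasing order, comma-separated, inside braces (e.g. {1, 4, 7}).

{2, 5, 7, 8}

8 → fault, frames (8)
2 → fault, frames (8 2)
7 → fault, frames (8 2 7)
4 → fault, frames (8 2 7 4)
8 → hit
4 → hit
8 → hit
0 → fault, evict 8, frames (2 7 4 0)
5 → fault, evict 2, frames (7 4 0 5)
2 → fault, evict 7, frames (4 0 5 2)
5 → hit
7 → fault, evict 4, frames (0 5 2 7)
8 → fault, evict 0, frames (5 2 7 8)
5 → hit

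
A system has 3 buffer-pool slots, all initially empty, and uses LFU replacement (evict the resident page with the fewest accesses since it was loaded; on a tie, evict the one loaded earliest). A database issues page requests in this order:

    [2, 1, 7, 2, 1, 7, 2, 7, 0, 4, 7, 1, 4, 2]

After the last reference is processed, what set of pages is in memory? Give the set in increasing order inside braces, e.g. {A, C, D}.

2 -> fault, frames [2]
1 -> fault, frames [2, 1]
7 -> fault, frames [2, 1, 7]
2 -> hit
1 -> hit
7 -> hit
2 -> hit
7 -> hit
0 -> fault, evict 1, frames [2, 7, 0]
4 -> fault, evict 0, frames [2, 7, 4]
7 -> hit
1 -> fault, evict 4, frames [2, 7, 1]
4 -> fault, evict 1, frames [2, 7, 4]
2 -> hit

{2, 4, 7}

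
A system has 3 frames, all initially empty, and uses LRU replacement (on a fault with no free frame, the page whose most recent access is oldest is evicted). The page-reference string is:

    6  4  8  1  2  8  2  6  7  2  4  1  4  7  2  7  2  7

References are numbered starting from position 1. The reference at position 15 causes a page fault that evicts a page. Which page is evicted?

1

pos 1: 6: miss, frames {6}
pos 2: 4: miss, frames {6,4}
pos 3: 8: miss, frames {6,4,8}
pos 4: 1: miss, evict 6, frames {4,8,1}
pos 5: 2: miss, evict 4, frames {8,1,2}
pos 6: 8: hit
pos 7: 2: hit
pos 8: 6: miss, evict 1, frames {8,2,6}
pos 9: 7: miss, evict 8, frames {2,6,7}
pos 10: 2: hit
pos 11: 4: miss, evict 6, frames {7,2,4}
pos 12: 1: miss, evict 7, frames {2,4,1}
pos 13: 4: hit
pos 14: 7: miss, evict 2, frames {1,4,7}
pos 15: 2: miss, evict 1, frames {4,7,2}
At position 15, page 1 is evicted.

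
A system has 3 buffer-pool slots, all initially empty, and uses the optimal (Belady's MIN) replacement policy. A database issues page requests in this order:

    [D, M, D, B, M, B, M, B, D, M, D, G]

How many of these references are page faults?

4

D → miss, frames (D)
M → miss, frames (D M)
D → hit
B → miss, frames (D M B)
M → hit
B → hit
M → hit
B → hit
D → hit
M → hit
D → hit
G → miss, evict B, frames (D M G)
Page faults: 4.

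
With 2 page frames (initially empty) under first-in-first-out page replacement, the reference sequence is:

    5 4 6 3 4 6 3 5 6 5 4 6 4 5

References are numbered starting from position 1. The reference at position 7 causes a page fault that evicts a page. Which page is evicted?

4

pos 1: 5 -> miss, frames [5]
pos 2: 4 -> miss, frames [5, 4]
pos 3: 6 -> miss, evict 5, frames [4, 6]
pos 4: 3 -> miss, evict 4, frames [6, 3]
pos 5: 4 -> miss, evict 6, frames [3, 4]
pos 6: 6 -> miss, evict 3, frames [4, 6]
pos 7: 3 -> miss, evict 4, frames [6, 3]
At position 7, page 4 is evicted.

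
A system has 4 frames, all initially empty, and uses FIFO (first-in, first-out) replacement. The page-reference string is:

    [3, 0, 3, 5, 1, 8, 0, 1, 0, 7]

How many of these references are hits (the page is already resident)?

4

3 -> miss, frames {3}
0 -> miss, frames {3,0}
3 -> hit
5 -> miss, frames {3,0,5}
1 -> miss, frames {3,0,5,1}
8 -> miss, evict 3, frames {0,5,1,8}
0 -> hit
1 -> hit
0 -> hit
7 -> miss, evict 0, frames {5,1,8,7}
Hits: 4.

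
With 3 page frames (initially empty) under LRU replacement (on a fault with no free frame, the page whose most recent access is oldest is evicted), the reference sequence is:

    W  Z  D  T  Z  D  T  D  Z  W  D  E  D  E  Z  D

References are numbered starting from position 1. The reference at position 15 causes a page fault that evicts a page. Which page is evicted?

pos 1: W -> fault, frames {W}
pos 2: Z -> fault, frames {W,Z}
pos 3: D -> fault, frames {W,Z,D}
pos 4: T -> fault, evict W, frames {Z,D,T}
pos 5: Z -> hit
pos 6: D -> hit
pos 7: T -> hit
pos 8: D -> hit
pos 9: Z -> hit
pos 10: W -> fault, evict T, frames {D,Z,W}
pos 11: D -> hit
pos 12: E -> fault, evict Z, frames {W,D,E}
pos 13: D -> hit
pos 14: E -> hit
pos 15: Z -> fault, evict W, frames {D,E,Z}
At position 15, page W is evicted.

W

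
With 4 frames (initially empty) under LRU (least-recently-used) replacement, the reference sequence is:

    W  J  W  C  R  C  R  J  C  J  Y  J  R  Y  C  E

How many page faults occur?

W: miss, frames {W}
J: miss, frames {W,J}
W: hit
C: miss, frames {J,W,C}
R: miss, frames {J,W,C,R}
C: hit
R: hit
J: hit
C: hit
J: hit
Y: miss, evict W, frames {R,C,J,Y}
J: hit
R: hit
Y: hit
C: hit
E: miss, evict J, frames {R,Y,C,E}
Page faults: 6.

6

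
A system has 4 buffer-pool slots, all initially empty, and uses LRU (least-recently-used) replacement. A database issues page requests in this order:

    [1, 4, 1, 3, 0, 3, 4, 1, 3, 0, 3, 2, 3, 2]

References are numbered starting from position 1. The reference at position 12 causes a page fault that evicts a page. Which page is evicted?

4

pos 1: 1: miss, frames (1)
pos 2: 4: miss, frames (1 4)
pos 3: 1: hit
pos 4: 3: miss, frames (4 1 3)
pos 5: 0: miss, frames (4 1 3 0)
pos 6: 3: hit
pos 7: 4: hit
pos 8: 1: hit
pos 9: 3: hit
pos 10: 0: hit
pos 11: 3: hit
pos 12: 2: miss, evict 4, frames (1 0 3 2)
At position 12, page 4 is evicted.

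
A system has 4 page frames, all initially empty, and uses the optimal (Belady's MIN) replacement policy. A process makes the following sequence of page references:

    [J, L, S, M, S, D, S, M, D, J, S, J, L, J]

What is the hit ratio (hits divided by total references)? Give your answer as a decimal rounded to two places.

J -> fault, frames (J)
L -> fault, frames (J L)
S -> fault, frames (J L S)
M -> fault, frames (J L S M)
S -> hit
D -> fault, evict L, frames (J S M D)
S -> hit
M -> hit
D -> hit
J -> hit
S -> hit
J -> hit
L -> fault, evict D, frames (J S M L)
J -> hit
Hits: 8 of 14 references → 8/14 = 0.5714.

0.57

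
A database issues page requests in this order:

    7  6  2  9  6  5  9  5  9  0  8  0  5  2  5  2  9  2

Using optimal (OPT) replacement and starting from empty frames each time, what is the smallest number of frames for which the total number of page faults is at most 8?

f=1: 18 faults
f=2: 10 faults
f=3: 9 faults
f=4: 8 faults
f=5: 7 faults
f=6: 7 faults
f=7: 7 faults
Smallest f with faults ≤ 8 is 4.

4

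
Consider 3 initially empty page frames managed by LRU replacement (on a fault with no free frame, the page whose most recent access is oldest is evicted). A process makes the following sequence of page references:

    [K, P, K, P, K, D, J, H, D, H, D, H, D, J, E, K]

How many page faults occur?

7

K -> fault, frames {K}
P -> fault, frames {K,P}
K -> hit
P -> hit
K -> hit
D -> fault, frames {P,K,D}
J -> fault, evict P, frames {K,D,J}
H -> fault, evict K, frames {D,J,H}
D -> hit
H -> hit
D -> hit
H -> hit
D -> hit
J -> hit
E -> fault, evict H, frames {D,J,E}
K -> fault, evict D, frames {J,E,K}
Page faults: 7.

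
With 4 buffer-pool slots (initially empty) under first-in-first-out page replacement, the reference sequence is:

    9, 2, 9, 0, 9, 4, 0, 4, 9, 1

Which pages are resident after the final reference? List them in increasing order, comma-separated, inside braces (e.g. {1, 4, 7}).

{0, 1, 2, 4}

9 -> miss, frames (9)
2 -> miss, frames (9 2)
9 -> hit
0 -> miss, frames (9 2 0)
9 -> hit
4 -> miss, frames (9 2 0 4)
0 -> hit
4 -> hit
9 -> hit
1 -> miss, evict 9, frames (2 0 4 1)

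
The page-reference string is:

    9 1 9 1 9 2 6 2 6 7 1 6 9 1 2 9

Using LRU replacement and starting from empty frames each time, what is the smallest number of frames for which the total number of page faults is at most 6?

5

f=1: 16 faults
f=2: 11 faults
f=3: 8 faults
f=4: 8 faults
f=5: 5 faults
Smallest f with faults ≤ 6 is 5.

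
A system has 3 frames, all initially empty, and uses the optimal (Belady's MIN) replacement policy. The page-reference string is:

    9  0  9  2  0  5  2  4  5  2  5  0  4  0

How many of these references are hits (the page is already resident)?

8

9 -> fault, frames (9)
0 -> fault, frames (9 0)
9 -> hit
2 -> fault, frames (9 0 2)
0 -> hit
5 -> fault, evict 9, frames (0 2 5)
2 -> hit
4 -> fault, evict 0, frames (2 5 4)
5 -> hit
2 -> hit
5 -> hit
0 -> fault, evict 5, frames (2 4 0)
4 -> hit
0 -> hit
Hits: 8.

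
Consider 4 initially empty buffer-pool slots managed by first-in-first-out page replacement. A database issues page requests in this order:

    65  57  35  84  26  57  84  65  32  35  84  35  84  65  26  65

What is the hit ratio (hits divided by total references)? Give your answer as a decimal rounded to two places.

65: miss, frames {65}
57: miss, frames {65,57}
35: miss, frames {65,57,35}
84: miss, frames {65,57,35,84}
26: miss, evict 65, frames {57,35,84,26}
57: hit
84: hit
65: miss, evict 57, frames {35,84,26,65}
32: miss, evict 35, frames {84,26,65,32}
35: miss, evict 84, frames {26,65,32,35}
84: miss, evict 26, frames {65,32,35,84}
35: hit
84: hit
65: hit
26: miss, evict 65, frames {32,35,84,26}
65: miss, evict 32, frames {35,84,26,65}
Hits: 5 of 16 references → 5/16 = 0.3125.

0.31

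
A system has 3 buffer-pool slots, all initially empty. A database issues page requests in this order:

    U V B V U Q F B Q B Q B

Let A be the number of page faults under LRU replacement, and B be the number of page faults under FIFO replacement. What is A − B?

Under LRU: F F F . . F F F . . . . → 6 faults.
Under FIFO: F F F . . F F . . . . . → 5 faults.
A − B = 6 − 5 = 1.

1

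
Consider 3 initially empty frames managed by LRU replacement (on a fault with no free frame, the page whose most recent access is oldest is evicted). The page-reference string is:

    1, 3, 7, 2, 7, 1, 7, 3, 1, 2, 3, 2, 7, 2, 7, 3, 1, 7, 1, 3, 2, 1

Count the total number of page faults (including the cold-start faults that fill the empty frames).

10

1 -> miss, frames (1)
3 -> miss, frames (1 3)
7 -> miss, frames (1 3 7)
2 -> miss, evict 1, frames (3 7 2)
7 -> hit
1 -> miss, evict 3, frames (2 7 1)
7 -> hit
3 -> miss, evict 2, frames (1 7 3)
1 -> hit
2 -> miss, evict 7, frames (3 1 2)
3 -> hit
2 -> hit
7 -> miss, evict 1, frames (3 2 7)
2 -> hit
7 -> hit
3 -> hit
1 -> miss, evict 2, frames (7 3 1)
7 -> hit
1 -> hit
3 -> hit
2 -> miss, evict 7, frames (1 3 2)
1 -> hit
Page faults: 10.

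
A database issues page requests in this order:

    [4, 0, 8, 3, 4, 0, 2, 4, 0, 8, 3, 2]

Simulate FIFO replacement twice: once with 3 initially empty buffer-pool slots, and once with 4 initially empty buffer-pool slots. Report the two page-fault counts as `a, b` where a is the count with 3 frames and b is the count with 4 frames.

9, 10

3 frames: F F F F F F F . . F F . → 9 faults.
4 frames: F F F F . . F F F F F F → 10 faults.
10 > 9: adding a frame increased faults — Belady's anomaly.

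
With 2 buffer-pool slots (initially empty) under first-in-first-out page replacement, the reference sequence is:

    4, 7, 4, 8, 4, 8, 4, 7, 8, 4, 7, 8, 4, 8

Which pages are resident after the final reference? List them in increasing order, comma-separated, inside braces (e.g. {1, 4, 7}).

4 -> miss, frames (4)
7 -> miss, frames (4 7)
4 -> hit
8 -> miss, evict 4, frames (7 8)
4 -> miss, evict 7, frames (8 4)
8 -> hit
4 -> hit
7 -> miss, evict 8, frames (4 7)
8 -> miss, evict 4, frames (7 8)
4 -> miss, evict 7, frames (8 4)
7 -> miss, evict 8, frames (4 7)
8 -> miss, evict 4, frames (7 8)
4 -> miss, evict 7, frames (8 4)
8 -> hit

{4, 8}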